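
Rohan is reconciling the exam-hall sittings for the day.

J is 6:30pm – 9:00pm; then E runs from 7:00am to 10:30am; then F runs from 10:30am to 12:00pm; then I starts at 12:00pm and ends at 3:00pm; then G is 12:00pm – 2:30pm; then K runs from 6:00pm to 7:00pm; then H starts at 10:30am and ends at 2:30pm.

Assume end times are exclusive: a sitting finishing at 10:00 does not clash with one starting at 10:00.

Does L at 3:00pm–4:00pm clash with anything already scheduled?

No — it doesn't clash with anything

E: ends 10:30am at or before L starts 3:00pm → clear.
F: ends 12:00pm at or before L starts 3:00pm → clear.
H: ends 2:30pm at or before L starts 3:00pm → clear.
G: ends 2:30pm at or before L starts 3:00pm → clear.
I: ends 3:00pm at or before L starts 3:00pm → clear.
K: starts 6:00pm at or after L ends 4:00pm → clear.
J: starts 6:30pm at or after L ends 4:00pm → clear.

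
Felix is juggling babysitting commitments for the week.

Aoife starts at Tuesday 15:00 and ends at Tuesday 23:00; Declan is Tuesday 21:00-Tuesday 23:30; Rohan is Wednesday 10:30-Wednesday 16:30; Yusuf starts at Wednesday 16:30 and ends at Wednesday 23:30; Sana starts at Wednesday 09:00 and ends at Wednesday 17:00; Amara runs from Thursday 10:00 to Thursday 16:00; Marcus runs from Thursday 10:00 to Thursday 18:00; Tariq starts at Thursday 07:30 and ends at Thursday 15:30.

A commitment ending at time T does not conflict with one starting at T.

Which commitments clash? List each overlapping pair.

Amara & Marcus, Amara & Tariq, Aoife & Declan, Marcus & Tariq, Rohan & Sana, Sana & Yusuf

Two intervals overlap when each starts before the other ends.
Sorted by start: Aoife, Declan, Sana, Rohan, Yusuf, Tariq, Amara, Marcus.
Declan starts before Aoife ends → Aoife and Declan overlap.
Sana starts after Aoife ends — done with Aoife.
Sana starts after Declan ends — done with Declan.
Rohan starts before Sana ends → Sana and Rohan overlap.
Yusuf starts before Sana ends → Sana and Yusuf overlap.
Tariq starts after Sana ends — done with Sana.
Yusuf starts exactly when Rohan ends (back-to-back, no overlap) — done with Rohan.
Tariq starts after Yusuf ends — done with Yusuf.
Amara starts before Tariq ends → Tariq and Amara overlap.
Marcus starts before Tariq ends → Tariq and Marcus overlap.
Marcus starts before Amara ends → Amara and Marcus overlap.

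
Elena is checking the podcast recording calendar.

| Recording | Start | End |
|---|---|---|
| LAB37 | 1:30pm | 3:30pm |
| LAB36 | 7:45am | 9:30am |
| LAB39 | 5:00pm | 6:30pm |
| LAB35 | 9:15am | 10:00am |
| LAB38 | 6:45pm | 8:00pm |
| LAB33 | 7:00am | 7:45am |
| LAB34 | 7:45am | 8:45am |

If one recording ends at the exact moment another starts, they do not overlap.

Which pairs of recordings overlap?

LAB34 & LAB36, LAB35 & LAB36

Sorted by start: LAB33, LAB34, LAB36, LAB35, LAB37, LAB39, LAB38.
LAB34 starts exactly when LAB33 ends (back-to-back, no overlap) — done with LAB33.
LAB36 starts before LAB34 ends → LAB34 and LAB36 overlap.
LAB35 starts after LAB34 ends — done with LAB34.
LAB35 starts before LAB36 ends → LAB36 and LAB35 overlap.
LAB37 starts after LAB36 ends — done with LAB36.
LAB37 starts after LAB35 ends — done with LAB35.
LAB39 starts after LAB37 ends — done with LAB37.
LAB38 starts after LAB39 ends.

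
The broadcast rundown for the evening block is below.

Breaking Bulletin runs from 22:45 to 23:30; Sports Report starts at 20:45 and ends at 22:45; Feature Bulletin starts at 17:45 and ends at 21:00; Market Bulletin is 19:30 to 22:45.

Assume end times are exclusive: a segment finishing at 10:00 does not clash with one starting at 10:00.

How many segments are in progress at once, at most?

Walk through starts and ends in time order (an end at T is processed before a start at T):
17:45 start Feature Bulletin → 1
19:30 start Market Bulletin → 2
20:45 start Sports Report → 3
21:00 end Feature Bulletin → 2
22:45 end Market Bulletin → 1
22:45 end Sports Report → 0
22:45 start Breaking Bulletin → 1
23:30 end Breaking Bulletin → 0
Peak is 3, at 20:45 (Feature Bulletin, Market Bulletin, Sports Report).

3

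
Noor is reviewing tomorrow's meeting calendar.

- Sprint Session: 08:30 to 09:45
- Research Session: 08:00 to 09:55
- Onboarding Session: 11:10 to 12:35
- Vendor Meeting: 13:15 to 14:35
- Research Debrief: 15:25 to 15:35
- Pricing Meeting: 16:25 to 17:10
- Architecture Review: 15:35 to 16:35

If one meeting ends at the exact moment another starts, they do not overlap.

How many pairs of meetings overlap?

Check each pair: they overlap iff neither finishes before the other starts.
Sorted by start: Research Session, Sprint Session, Onboarding Session, Vendor Meeting, Research Debrief, Architecture Review, Pricing Meeting.
Sprint Session starts before Research Session ends → Research Session and Sprint Session overlap.
Onboarding Session starts after Research Session ends, so nothing later overlaps Research Session either.
Onboarding Session starts after Sprint Session ends, so nothing later overlaps Sprint Session either.
Vendor Meeting starts after Onboarding Session ends, so nothing later overlaps Onboarding Session either.
Research Debrief starts after Vendor Meeting ends, so nothing later overlaps Vendor Meeting either.
Architecture Review starts exactly when Research Debrief ends (back-to-back, no overlap), so nothing later overlaps Research Debrief either.
Pricing Meeting starts before Architecture Review ends → Architecture Review and Pricing Meeting overlap.
Overlapping pairs: Architecture Review & Pricing Meeting, Research Session & Sprint Session — 2 in total.

2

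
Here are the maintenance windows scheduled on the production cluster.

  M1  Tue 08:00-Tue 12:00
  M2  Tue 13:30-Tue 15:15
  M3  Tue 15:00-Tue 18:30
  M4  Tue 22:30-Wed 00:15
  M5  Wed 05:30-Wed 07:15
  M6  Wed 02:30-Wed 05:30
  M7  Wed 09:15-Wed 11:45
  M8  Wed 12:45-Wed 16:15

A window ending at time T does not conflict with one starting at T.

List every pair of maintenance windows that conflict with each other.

M2 & M3

Check each pair: they overlap iff neither finishes before the other starts.
Sorted by start: M1, M2, M3, M4, M6, M5, M7, M8.
M2 starts after M1 ends, so nothing later overlaps M1 either.
M3 starts before M2 ends → M2 and M3 overlap.
M4 starts after M2 ends, so nothing later overlaps M2 either.
M4 starts after M3 ends, so nothing later overlaps M3 either.
M6 starts after M4 ends, so nothing later overlaps M4 either.
M5 starts exactly when M6 ends (back-to-back, no overlap), so nothing later overlaps M6 either.
M7 starts after M5 ends, so nothing later overlaps M5 either.
M8 starts after M7 ends.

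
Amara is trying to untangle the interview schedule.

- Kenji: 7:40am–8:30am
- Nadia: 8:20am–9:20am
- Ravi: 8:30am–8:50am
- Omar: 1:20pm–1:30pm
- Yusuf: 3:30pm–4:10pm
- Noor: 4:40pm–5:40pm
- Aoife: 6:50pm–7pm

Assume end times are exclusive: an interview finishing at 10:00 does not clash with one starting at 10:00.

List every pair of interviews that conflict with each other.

Two intervals overlap when each starts before the other ends.
Sorted by start: Kenji, Nadia, Ravi, Omar, Yusuf, Noor, Aoife.
Nadia starts before Kenji ends → Kenji and Nadia overlap.
Ravi starts exactly when Kenji ends (back-to-back, no overlap), so Kenji has no further overlaps.
Ravi starts before Nadia ends → Nadia and Ravi overlap.
Omar starts after Nadia ends, so Nadia has no further overlaps.
Omar starts after Ravi ends, so Ravi has no further overlaps.
Yusuf starts after Omar ends, so Omar has no further overlaps.
Noor starts after Yusuf ends, so Yusuf has no further overlaps.
Aoife starts after Noor ends.

Kenji & Nadia, Nadia & Ravi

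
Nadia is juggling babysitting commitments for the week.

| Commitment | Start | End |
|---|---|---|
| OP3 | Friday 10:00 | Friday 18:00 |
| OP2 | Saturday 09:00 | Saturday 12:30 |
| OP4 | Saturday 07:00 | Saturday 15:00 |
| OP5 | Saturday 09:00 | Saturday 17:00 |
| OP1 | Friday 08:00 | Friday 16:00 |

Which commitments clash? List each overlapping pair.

Sorted by start: OP1, OP3, OP4, OP2, OP5.
OP3 starts before OP1 ends → OP1 and OP3 overlap.
OP4 starts after OP1 ends, so nothing later overlaps OP1 either.
OP4 starts after OP3 ends, so nothing later overlaps OP3 either.
OP2 starts before OP4 ends → OP4 and OP2 overlap.
OP5 starts before OP4 ends → OP4 and OP5 overlap.
OP5 starts before OP2 ends → OP2 and OP5 overlap.

OP1 & OP3, OP2 & OP4, OP2 & OP5, OP4 & OP5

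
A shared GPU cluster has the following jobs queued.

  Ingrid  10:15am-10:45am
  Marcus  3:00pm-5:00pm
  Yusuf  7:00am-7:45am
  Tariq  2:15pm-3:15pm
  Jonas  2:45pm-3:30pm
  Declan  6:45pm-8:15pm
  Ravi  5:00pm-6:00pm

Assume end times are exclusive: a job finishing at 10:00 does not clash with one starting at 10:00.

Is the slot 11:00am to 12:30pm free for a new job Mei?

Yusuf: ends 7:45am at or before Mei starts 11:00am → clear.
Ingrid: ends 10:45am at or before Mei starts 11:00am → clear.
Tariq: starts 2:15pm at or after Mei ends 12:30pm → clear.
Jonas: starts 2:45pm at or after Mei ends 12:30pm → clear.
Marcus: starts 3:00pm at or after Mei ends 12:30pm → clear.
Ravi: starts 5:00pm at or after Mei ends 12:30pm → clear.
Declan: starts 6:45pm at or after Mei ends 12:30pm → clear.

Yes — the slot is free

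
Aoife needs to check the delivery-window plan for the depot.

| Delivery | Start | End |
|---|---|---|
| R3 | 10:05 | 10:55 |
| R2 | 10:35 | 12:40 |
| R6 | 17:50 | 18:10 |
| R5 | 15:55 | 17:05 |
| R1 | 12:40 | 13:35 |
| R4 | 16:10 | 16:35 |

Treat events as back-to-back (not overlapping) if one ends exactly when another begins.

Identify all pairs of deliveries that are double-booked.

R2 & R3, R4 & R5

Sorted by start: R3, R2, R1, R5, R4, R6.
R2 starts before R3 ends → R3 and R2 overlap.
R1 starts after R3 ends; R3 is clear from here.
R1 starts exactly when R2 ends (back-to-back, no overlap); R2 is clear from here.
R5 starts after R1 ends; R1 is clear from here.
R4 starts before R5 ends → R5 and R4 overlap.
R6 starts after R5 ends.
R6 starts after R4 ends.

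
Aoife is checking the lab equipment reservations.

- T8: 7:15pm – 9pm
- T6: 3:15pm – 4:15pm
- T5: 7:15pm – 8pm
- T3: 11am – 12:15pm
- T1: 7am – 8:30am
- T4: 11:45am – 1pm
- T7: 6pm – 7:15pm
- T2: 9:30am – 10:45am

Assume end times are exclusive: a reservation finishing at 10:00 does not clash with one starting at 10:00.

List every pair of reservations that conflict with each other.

Check each pair: they overlap iff neither finishes before the other starts.
Sorted by start: T1, T2, T3, T4, T6, T7, T5, T8.
T2 starts after T1 ends; T1 is clear from here.
T3 starts after T2 ends; T2 is clear from here.
T4 starts before T3 ends → T3 and T4 overlap.
T6 starts after T3 ends; T3 is clear from here.
T6 starts after T4 ends; T4 is clear from here.
T7 starts after T6 ends; T6 is clear from here.
T5 starts exactly when T7 ends (back-to-back, no overlap); T7 is clear from here.
T8 starts before T5 ends → T5 and T8 overlap.

T3 & T4, T5 & T8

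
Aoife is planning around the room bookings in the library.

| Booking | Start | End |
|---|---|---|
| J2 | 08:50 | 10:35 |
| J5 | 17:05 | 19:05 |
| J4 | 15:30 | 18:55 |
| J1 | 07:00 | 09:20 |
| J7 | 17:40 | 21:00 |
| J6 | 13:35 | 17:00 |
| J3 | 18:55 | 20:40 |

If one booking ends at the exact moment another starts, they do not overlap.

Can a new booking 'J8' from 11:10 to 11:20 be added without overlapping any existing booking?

Yes — the slot is free

J1: ends 09:20 at or before J8 starts 11:10 → clear.
J2: ends 10:35 at or before J8 starts 11:10 → clear.
J6: starts 13:35 at or after J8 ends 11:20 → clear.
J4: starts 15:30 at or after J8 ends 11:20 → clear.
J5: starts 17:05 at or after J8 ends 11:20 → clear.
J7: starts 17:40 at or after J8 ends 11:20 → clear.
J3: starts 18:55 at or after J8 ends 11:20 → clear.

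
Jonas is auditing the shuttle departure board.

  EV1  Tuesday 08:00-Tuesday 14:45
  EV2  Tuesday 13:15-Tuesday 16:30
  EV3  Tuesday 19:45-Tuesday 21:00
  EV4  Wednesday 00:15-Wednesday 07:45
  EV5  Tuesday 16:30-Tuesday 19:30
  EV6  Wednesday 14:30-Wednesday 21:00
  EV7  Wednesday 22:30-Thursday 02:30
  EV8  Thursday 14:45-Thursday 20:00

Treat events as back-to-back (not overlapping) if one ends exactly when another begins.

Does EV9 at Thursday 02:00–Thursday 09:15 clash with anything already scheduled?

Yes — it overlaps EV7

EV1: ends Tuesday 14:45 at or before EV9 starts Thursday 02:00 → clear.
EV2: ends Tuesday 16:30 at or before EV9 starts Thursday 02:00 → clear.
EV5: ends Tuesday 19:30 at or before EV9 starts Thursday 02:00 → clear.
EV3: ends Tuesday 21:00 at or before EV9 starts Thursday 02:00 → clear.
EV4: ends Wednesday 07:45 at or before EV9 starts Thursday 02:00 → clear.
EV6: ends Wednesday 21:00 at or before EV9 starts Thursday 02:00 → clear.
EV7: starts Wednesday 22:30 before EV9 ends Thursday 09:15, and ends Thursday 02:30 after EV9 starts Thursday 02:00 → overlap.
EV8: starts Thursday 14:45 at or after EV9 ends Thursday 09:15 → clear.
EV9 overlaps EV7.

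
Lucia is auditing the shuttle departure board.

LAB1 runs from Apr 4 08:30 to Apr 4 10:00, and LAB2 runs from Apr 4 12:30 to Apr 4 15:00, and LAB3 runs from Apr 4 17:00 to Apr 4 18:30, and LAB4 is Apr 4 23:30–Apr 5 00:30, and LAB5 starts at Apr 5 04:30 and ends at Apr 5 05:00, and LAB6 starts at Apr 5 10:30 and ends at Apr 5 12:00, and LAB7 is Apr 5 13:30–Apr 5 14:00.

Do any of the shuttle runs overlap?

No

Two intervals overlap when each starts before the other ends.
Sorted by start: LAB1, LAB2, LAB3, LAB4, LAB5, LAB6, LAB7.
LAB2 starts after LAB1 ends, so nothing later overlaps LAB1 either.
LAB3 starts after LAB2 ends, so nothing later overlaps LAB2 either.
LAB4 starts after LAB3 ends, so nothing later overlaps LAB3 either.
LAB5 starts after LAB4 ends, so nothing later overlaps LAB4 either.
LAB6 starts after LAB5 ends, so nothing later overlaps LAB5 either.
LAB7 starts after LAB6 ends.
Every pair is clear; the schedule has no overlaps.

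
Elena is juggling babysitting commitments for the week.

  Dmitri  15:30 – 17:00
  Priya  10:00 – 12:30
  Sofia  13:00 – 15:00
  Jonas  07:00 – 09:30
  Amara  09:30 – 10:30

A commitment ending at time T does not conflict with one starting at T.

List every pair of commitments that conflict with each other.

Amara & Priya

Check each pair: they overlap iff neither finishes before the other starts.
Sorted by start: Jonas, Amara, Priya, Sofia, Dmitri.
Amara starts exactly when Jonas ends (back-to-back, no overlap); Jonas is clear from here.
Priya starts before Amara ends → Amara and Priya overlap.
Sofia starts after Amara ends; Amara is clear from here.
Sofia starts after Priya ends; Priya is clear from here.
Dmitri starts after Sofia ends.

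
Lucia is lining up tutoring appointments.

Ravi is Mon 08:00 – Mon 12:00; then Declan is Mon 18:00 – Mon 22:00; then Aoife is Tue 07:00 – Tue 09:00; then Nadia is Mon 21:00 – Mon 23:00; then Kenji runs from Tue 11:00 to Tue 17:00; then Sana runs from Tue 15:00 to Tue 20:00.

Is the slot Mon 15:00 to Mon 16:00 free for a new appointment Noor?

Ravi: ends Mon 12:00 at or before Noor starts Mon 15:00 → clear.
Declan: starts Mon 18:00 at or after Noor ends Mon 16:00 → clear.
Nadia: starts Mon 21:00 at or after Noor ends Mon 16:00 → clear.
Aoife: starts Tue 07:00 at or after Noor ends Mon 16:00 → clear.
Kenji: starts Tue 11:00 at or after Noor ends Mon 16:00 → clear.
Sana: starts Tue 15:00 at or after Noor ends Mon 16:00 → clear.

Yes — the slot is free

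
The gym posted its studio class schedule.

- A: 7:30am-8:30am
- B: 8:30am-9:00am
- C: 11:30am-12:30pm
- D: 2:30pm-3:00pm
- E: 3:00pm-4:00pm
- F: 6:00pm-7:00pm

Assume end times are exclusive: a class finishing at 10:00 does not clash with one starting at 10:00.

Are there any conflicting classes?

Two intervals overlap when each starts before the other ends.
Sorted by start: A, B, C, D, E, F.
B starts exactly when A ends (back-to-back, no overlap), so nothing later overlaps A either.
C starts after B ends, so nothing later overlaps B either.
D starts after C ends, so nothing later overlaps C either.
E starts exactly when D ends (back-to-back, no overlap), so nothing later overlaps D either.
F starts after E ends.
Every pair is clear; the schedule has no overlaps.

No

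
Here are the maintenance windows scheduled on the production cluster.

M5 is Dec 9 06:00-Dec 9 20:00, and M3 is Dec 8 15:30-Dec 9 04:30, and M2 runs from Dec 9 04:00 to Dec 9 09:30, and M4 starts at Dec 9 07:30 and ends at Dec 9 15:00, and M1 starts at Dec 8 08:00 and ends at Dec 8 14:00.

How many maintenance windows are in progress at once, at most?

3

Sort all start/end points and keep a running count:
Dec 8 08:00 start M1 → 1
Dec 8 14:00 end M1 → 0
Dec 8 15:30 start M3 → 1
Dec 9 04:00 start M2 → 2
Dec 9 04:30 end M3 → 1
Dec 9 06:00 start M5 → 2
Dec 9 07:30 start M4 → 3
Dec 9 09:30 end M2 → 2
Dec 9 15:00 end M4 → 1
Dec 9 20:00 end M5 → 0
Peak is 3, at Dec 9 07:30 (M2, M4, M5).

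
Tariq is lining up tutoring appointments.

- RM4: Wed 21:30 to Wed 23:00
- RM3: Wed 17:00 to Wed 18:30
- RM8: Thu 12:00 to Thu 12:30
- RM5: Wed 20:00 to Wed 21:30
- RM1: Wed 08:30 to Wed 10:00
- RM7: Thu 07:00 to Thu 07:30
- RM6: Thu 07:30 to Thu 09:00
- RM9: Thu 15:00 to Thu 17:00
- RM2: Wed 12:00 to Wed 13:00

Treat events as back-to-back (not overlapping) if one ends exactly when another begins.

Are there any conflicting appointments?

No

Check each pair: they overlap iff neither finishes before the other starts.
Sorted by start: RM1, RM2, RM3, RM5, RM4, RM7, RM6, RM8, RM9.
RM2 starts after RM1 ends; RM1 is clear from here.
RM3 starts after RM2 ends; RM2 is clear from here.
RM5 starts after RM3 ends; RM3 is clear from here.
RM4 starts exactly when RM5 ends (back-to-back, no overlap); RM5 is clear from here.
RM7 starts after RM4 ends; RM4 is clear from here.
RM6 starts exactly when RM7 ends (back-to-back, no overlap); RM7 is clear from here.
RM8 starts after RM6 ends; RM6 is clear from here.
RM9 starts after RM8 ends.
Every pair is clear; the schedule has no overlaps.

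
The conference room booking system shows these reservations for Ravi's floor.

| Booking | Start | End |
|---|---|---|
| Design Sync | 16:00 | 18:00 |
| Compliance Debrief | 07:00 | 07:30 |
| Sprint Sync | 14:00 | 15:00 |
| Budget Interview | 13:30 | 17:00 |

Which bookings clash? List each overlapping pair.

Budget Interview & Design Sync, Budget Interview & Sprint Sync

Sorted by start: Compliance Debrief, Budget Interview, Sprint Sync, Design Sync.
Budget Interview starts after Compliance Debrief ends — done with Compliance Debrief.
Sprint Sync starts before Budget Interview ends → Budget Interview and Sprint Sync overlap.
Design Sync starts before Budget Interview ends → Budget Interview and Design Sync overlap.
Design Sync starts after Sprint Sync ends.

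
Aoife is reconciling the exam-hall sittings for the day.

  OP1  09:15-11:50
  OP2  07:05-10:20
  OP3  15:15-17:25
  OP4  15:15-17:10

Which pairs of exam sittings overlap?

Sorted by start: OP2, OP1, OP3, OP4.
OP1 starts before OP2 ends → OP2 and OP1 overlap.
OP3 starts after OP2 ends, so OP2 has no further overlaps.
OP3 starts after OP1 ends, so OP1 has no further overlaps.
OP4 starts before OP3 ends → OP3 and OP4 overlap.

OP1 & OP2, OP3 & OP4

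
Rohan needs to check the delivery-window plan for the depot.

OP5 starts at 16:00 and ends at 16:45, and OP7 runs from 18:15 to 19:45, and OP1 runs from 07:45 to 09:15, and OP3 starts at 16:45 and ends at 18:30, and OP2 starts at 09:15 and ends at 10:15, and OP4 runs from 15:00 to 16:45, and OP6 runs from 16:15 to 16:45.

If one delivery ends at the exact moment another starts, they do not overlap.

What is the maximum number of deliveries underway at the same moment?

Sort all start/end points and keep a running count:
07:45 start OP1 → 1
09:15 end OP1 → 0
09:15 start OP2 → 1
10:15 end OP2 → 0
15:00 start OP4 → 1
16:00 start OP5 → 2
16:15 start OP6 → 3
16:45 end OP4 → 2
16:45 end OP5 → 1
16:45 end OP6 → 0
16:45 start OP3 → 1
18:15 start OP7 → 2
18:30 end OP3 → 1
19:45 end OP7 → 0
Peak is 3, at 16:15 (OP4, OP5, OP6).

3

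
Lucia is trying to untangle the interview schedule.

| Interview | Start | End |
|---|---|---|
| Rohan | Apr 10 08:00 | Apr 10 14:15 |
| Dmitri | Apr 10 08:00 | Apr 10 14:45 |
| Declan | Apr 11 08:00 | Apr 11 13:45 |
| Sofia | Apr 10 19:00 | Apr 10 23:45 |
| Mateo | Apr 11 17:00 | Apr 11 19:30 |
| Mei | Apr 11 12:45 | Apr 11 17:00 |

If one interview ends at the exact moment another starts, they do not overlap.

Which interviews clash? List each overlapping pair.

Declan & Mei, Dmitri & Rohan

Sorted by start: Rohan, Dmitri, Sofia, Declan, Mei, Mateo.
Dmitri starts before Rohan ends → Rohan and Dmitri overlap.
Sofia starts after Rohan ends; Rohan is clear from here.
Sofia starts after Dmitri ends; Dmitri is clear from here.
Declan starts after Sofia ends; Sofia is clear from here.
Mei starts before Declan ends → Declan and Mei overlap.
Mateo starts after Declan ends.
Mateo starts exactly when Mei ends (back-to-back, no overlap).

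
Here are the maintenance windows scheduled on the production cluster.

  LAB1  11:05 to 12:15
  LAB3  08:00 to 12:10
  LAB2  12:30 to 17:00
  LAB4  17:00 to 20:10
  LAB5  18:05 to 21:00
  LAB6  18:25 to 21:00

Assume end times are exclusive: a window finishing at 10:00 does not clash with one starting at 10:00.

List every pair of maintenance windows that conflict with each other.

Sorted by start: LAB3, LAB1, LAB2, LAB4, LAB5, LAB6.
LAB1 starts before LAB3 ends → LAB3 and LAB1 overlap.
LAB2 starts after LAB3 ends, so LAB3 has no further overlaps.
LAB2 starts after LAB1 ends, so LAB1 has no further overlaps.
LAB4 starts exactly when LAB2 ends (back-to-back, no overlap), so LAB2 has no further overlaps.
LAB5 starts before LAB4 ends → LAB4 and LAB5 overlap.
LAB6 starts before LAB4 ends → LAB4 and LAB6 overlap.
LAB6 starts before LAB5 ends → LAB5 and LAB6 overlap.

LAB1 & LAB3, LAB4 & LAB5, LAB4 & LAB6, LAB5 & LAB6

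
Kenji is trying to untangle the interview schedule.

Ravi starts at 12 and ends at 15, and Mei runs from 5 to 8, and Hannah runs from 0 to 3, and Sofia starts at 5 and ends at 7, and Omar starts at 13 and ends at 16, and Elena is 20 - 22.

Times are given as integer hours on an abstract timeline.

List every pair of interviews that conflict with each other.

Mei & Sofia, Omar & Ravi

Sorted by start: Hannah, Mei, Sofia, Ravi, Omar, Elena.
Mei starts after Hannah ends, so Hannah has no further overlaps.
Sofia starts before Mei ends → Mei and Sofia overlap.
Ravi starts after Mei ends, so Mei has no further overlaps.
Ravi starts after Sofia ends, so Sofia has no further overlaps.
Omar starts before Ravi ends → Ravi and Omar overlap.
Elena starts after Ravi ends.
Elena starts after Omar ends.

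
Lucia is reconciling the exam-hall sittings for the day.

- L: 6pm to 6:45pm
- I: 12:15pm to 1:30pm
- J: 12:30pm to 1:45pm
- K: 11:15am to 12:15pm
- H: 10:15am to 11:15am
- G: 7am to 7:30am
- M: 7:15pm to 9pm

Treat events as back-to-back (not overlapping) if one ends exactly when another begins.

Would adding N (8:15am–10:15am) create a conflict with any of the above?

No — it doesn't clash with anything

G: ends 7:30am at or before N starts 8:15am → clear.
H: starts 10:15am at or after N ends 10:15am → clear.
K: starts 11:15am at or after N ends 10:15am → clear.
I: starts 12:15pm at or after N ends 10:15am → clear.
J: starts 12:30pm at or after N ends 10:15am → clear.
L: starts 6pm at or after N ends 10:15am → clear.
M: starts 7:15pm at or after N ends 10:15am → clear.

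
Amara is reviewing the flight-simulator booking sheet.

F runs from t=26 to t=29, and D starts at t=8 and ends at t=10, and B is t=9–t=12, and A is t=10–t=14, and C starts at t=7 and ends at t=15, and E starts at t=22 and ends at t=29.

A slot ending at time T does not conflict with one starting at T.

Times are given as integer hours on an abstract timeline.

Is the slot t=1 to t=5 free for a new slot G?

Yes — the slot is free

C: starts t=7 at or after G ends t=5 → clear.
D: starts t=8 at or after G ends t=5 → clear.
B: starts t=9 at or after G ends t=5 → clear.
A: starts t=10 at or after G ends t=5 → clear.
E: starts t=22 at or after G ends t=5 → clear.
F: starts t=26 at or after G ends t=5 → clear.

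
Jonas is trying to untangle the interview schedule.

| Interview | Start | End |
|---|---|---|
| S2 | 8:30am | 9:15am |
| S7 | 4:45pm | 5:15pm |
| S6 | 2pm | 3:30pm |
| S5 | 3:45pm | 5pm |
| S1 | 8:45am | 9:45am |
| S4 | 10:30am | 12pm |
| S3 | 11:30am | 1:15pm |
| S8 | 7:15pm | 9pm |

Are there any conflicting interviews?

Sorted by start: S2, S1, S4, S3, S6, S5, S7, S8.
S1 starts before S2 ends → S2 and S1 overlap.
That's a conflict, so the schedule is not conflict-free.

Yes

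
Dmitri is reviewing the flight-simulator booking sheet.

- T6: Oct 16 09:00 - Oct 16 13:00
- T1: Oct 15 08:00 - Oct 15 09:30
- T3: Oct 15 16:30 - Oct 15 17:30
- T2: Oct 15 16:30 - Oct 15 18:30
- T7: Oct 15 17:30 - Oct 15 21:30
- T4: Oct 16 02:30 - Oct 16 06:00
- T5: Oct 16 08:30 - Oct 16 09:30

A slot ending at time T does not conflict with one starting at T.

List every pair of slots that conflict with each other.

Check each pair: they overlap iff neither finishes before the other starts.
Sorted by start: T1, T2, T3, T7, T4, T5, T6.
T2 starts after T1 ends, so nothing later overlaps T1 either.
T3 starts before T2 ends → T2 and T3 overlap.
T7 starts before T2 ends → T2 and T7 overlap.
T4 starts after T2 ends, so nothing later overlaps T2 either.
T7 starts exactly when T3 ends (back-to-back, no overlap), so nothing later overlaps T3 either.
T4 starts after T7 ends, so nothing later overlaps T7 either.
T5 starts after T4 ends, so nothing later overlaps T4 either.
T6 starts before T5 ends → T5 and T6 overlap.

T2 & T3, T2 & T7, T5 & T6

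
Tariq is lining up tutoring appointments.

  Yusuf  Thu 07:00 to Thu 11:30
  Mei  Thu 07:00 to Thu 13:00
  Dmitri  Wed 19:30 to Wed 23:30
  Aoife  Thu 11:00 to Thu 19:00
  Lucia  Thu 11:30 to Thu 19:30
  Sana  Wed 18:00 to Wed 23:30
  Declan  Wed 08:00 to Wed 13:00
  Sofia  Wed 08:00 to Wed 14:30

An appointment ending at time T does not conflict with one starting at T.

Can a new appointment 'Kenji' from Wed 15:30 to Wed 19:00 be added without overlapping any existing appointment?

Declan: ends Wed 13:00 at or before Kenji starts Wed 15:30 → clear.
Sofia: ends Wed 14:30 at or before Kenji starts Wed 15:30 → clear.
Sana: starts Wed 18:00 before Kenji ends Wed 19:00, and ends Wed 23:30 after Kenji starts Wed 15:30 → overlap.
Dmitri: starts Wed 19:30 at or after Kenji ends Wed 19:00 → clear.
Yusuf: starts Thu 07:00 at or after Kenji ends Wed 19:00 → clear.
Mei: starts Thu 07:00 at or after Kenji ends Wed 19:00 → clear.
Aoife: starts Thu 11:00 at or after Kenji ends Wed 19:00 → clear.
Lucia: starts Thu 11:30 at or after Kenji ends Wed 19:00 → clear.
Kenji overlaps Sana.

No — it overlaps Sana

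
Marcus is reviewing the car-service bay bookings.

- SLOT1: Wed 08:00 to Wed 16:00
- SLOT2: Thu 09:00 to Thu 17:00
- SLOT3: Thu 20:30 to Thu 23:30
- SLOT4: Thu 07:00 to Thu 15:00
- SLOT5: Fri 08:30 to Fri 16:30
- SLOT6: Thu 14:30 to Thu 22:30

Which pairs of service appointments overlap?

SLOT2 & SLOT4, SLOT2 & SLOT6, SLOT3 & SLOT6, SLOT4 & SLOT6

Two intervals overlap when each starts before the other ends.
Sorted by start: SLOT1, SLOT4, SLOT2, SLOT6, SLOT3, SLOT5.
SLOT4 starts after SLOT1 ends, so SLOT1 has no further overlaps.
SLOT2 starts before SLOT4 ends → SLOT4 and SLOT2 overlap.
SLOT6 starts before SLOT4 ends → SLOT4 and SLOT6 overlap.
SLOT3 starts after SLOT4 ends, so SLOT4 has no further overlaps.
SLOT6 starts before SLOT2 ends → SLOT2 and SLOT6 overlap.
SLOT3 starts after SLOT2 ends, so SLOT2 has no further overlaps.
SLOT3 starts before SLOT6 ends → SLOT6 and SLOT3 overlap.
SLOT5 starts after SLOT6 ends.
SLOT5 starts after SLOT3 ends.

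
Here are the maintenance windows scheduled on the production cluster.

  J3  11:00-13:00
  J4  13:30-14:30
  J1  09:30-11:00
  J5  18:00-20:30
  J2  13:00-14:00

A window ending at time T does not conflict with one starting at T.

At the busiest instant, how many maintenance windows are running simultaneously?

2

Sort all start/end points and keep a running count:
09:30 start J1 → 1
11:00 end J1 → 0
11:00 start J3 → 1
13:00 end J3 → 0
13:00 start J2 → 1
13:30 start J4 → 2
14:00 end J2 → 1
14:30 end J4 → 0
18:00 start J5 → 1
20:30 end J5 → 0
Peak is 2, at 13:30 (J2, J4).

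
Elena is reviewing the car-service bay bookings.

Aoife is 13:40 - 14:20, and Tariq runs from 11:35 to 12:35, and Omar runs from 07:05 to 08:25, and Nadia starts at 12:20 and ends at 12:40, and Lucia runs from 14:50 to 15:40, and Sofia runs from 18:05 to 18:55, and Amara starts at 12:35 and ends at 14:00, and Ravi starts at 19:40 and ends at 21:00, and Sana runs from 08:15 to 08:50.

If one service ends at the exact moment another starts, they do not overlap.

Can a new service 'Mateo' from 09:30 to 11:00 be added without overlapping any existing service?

Omar: ends 08:25 at or before Mateo starts 09:30 → clear.
Sana: ends 08:50 at or before Mateo starts 09:30 → clear.
Tariq: starts 11:35 at or after Mateo ends 11:00 → clear.
Nadia: starts 12:20 at or after Mateo ends 11:00 → clear.
Amara: starts 12:35 at or after Mateo ends 11:00 → clear.
Aoife: starts 13:40 at or after Mateo ends 11:00 → clear.
Lucia: starts 14:50 at or after Mateo ends 11:00 → clear.
Sofia: starts 18:05 at or after Mateo ends 11:00 → clear.
Ravi: starts 19:40 at or after Mateo ends 11:00 → clear.

Yes — the slot is free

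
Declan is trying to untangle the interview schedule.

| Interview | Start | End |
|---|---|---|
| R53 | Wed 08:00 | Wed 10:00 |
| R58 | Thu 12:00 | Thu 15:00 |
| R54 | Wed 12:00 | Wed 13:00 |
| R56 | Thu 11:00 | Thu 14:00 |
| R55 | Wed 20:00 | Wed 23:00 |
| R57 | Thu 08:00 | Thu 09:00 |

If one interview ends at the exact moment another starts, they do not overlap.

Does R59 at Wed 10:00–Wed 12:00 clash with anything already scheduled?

R53: ends Wed 10:00 at or before R59 starts Wed 10:00 → clear.
R54: starts Wed 12:00 at or after R59 ends Wed 12:00 → clear.
R55: starts Wed 20:00 at or after R59 ends Wed 12:00 → clear.
R57: starts Thu 08:00 at or after R59 ends Wed 12:00 → clear.
R56: starts Thu 11:00 at or after R59 ends Wed 12:00 → clear.
R58: starts Thu 12:00 at or after R59 ends Wed 12:00 → clear.

No — it doesn't clash with anything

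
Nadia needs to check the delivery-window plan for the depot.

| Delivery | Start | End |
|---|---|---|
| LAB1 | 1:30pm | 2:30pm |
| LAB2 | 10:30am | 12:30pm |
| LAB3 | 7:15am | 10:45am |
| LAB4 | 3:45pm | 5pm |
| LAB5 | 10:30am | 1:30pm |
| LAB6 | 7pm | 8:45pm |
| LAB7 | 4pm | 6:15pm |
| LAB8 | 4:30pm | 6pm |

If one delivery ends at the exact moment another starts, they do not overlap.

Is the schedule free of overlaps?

No

Sorted by start: LAB3, LAB2, LAB5, LAB1, LAB4, LAB7, LAB8, LAB6.
LAB2 starts before LAB3 ends → LAB3 and LAB2 overlap.
That's a conflict, so the schedule is not conflict-free.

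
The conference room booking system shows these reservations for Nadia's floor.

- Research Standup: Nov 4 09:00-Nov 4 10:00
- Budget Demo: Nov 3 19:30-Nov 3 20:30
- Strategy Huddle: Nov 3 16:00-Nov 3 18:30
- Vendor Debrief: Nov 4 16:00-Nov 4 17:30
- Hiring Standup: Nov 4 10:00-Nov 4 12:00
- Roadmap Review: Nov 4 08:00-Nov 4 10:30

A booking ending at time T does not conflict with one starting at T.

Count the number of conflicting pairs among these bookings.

Two intervals overlap when each starts before the other ends.
Sorted by start: Strategy Huddle, Budget Demo, Roadmap Review, Research Standup, Hiring Standup, Vendor Debrief.
Budget Demo starts after Strategy Huddle ends; Strategy Huddle is clear from here.
Roadmap Review starts after Budget Demo ends; Budget Demo is clear from here.
Research Standup starts before Roadmap Review ends → Roadmap Review and Research Standup overlap.
Hiring Standup starts before Roadmap Review ends → Roadmap Review and Hiring Standup overlap.
Vendor Debrief starts after Roadmap Review ends.
Hiring Standup starts exactly when Research Standup ends (back-to-back, no overlap); Research Standup is clear from here.
Vendor Debrief starts after Hiring Standup ends.
Overlapping pairs: Hiring Standup & Roadmap Review, Research Standup & Roadmap Review — 2 in total.

2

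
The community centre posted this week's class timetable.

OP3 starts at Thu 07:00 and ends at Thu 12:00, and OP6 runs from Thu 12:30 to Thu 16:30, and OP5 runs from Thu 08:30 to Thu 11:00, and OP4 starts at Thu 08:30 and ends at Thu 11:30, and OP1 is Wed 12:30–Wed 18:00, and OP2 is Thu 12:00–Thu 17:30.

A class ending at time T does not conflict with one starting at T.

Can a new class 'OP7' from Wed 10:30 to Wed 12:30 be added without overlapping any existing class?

OP1: starts Wed 12:30 at or after OP7 ends Wed 12:30 → clear.
OP3: starts Thu 07:00 at or after OP7 ends Wed 12:30 → clear.
OP4: starts Thu 08:30 at or after OP7 ends Wed 12:30 → clear.
OP5: starts Thu 08:30 at or after OP7 ends Wed 12:30 → clear.
OP2: starts Thu 12:00 at or after OP7 ends Wed 12:30 → clear.
OP6: starts Thu 12:30 at or after OP7 ends Wed 12:30 → clear.

Yes — the slot is free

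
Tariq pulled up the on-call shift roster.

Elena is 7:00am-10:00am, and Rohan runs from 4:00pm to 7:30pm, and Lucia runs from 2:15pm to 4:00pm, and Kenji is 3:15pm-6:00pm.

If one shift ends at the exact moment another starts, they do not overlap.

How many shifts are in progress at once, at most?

2

Sweep the timeline, counting +1 at each start and −1 at each end (ends before starts at a tie):
7:00am start Elena → 1
10:00am end Elena → 0
2:15pm start Lucia → 1
3:15pm start Kenji → 2
4:00pm end Lucia → 1
4:00pm start Rohan → 2
6:00pm end Kenji → 1
7:30pm end Rohan → 0
Peak is 2, at 3:15pm (Kenji, Lucia).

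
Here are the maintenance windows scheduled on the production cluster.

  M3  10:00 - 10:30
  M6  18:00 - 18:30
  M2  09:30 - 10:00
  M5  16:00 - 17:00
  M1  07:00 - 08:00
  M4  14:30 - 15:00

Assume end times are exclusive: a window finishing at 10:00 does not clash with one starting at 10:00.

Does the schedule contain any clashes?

Check each pair: they overlap iff neither finishes before the other starts.
Sorted by start: M1, M2, M3, M4, M5, M6.
M2 starts after M1 ends; M1 is clear from here.
M3 starts exactly when M2 ends (back-to-back, no overlap); M2 is clear from here.
M4 starts after M3 ends; M3 is clear from here.
M5 starts after M4 ends; M4 is clear from here.
M6 starts after M5 ends.
Every pair is clear; the schedule has no overlaps.

No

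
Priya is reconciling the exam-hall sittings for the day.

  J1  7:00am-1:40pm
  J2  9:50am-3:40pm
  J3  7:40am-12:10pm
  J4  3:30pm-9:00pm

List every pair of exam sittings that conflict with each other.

J1 & J2, J1 & J3, J2 & J3, J2 & J4

Sorted by start: J1, J3, J2, J4.
J3 starts before J1 ends → J1 and J3 overlap.
J2 starts before J1 ends → J1 and J2 overlap.
J4 starts after J1 ends.
J2 starts before J3 ends → J3 and J2 overlap.
J4 starts after J3 ends.
J4 starts before J2 ends → J2 and J4 overlap.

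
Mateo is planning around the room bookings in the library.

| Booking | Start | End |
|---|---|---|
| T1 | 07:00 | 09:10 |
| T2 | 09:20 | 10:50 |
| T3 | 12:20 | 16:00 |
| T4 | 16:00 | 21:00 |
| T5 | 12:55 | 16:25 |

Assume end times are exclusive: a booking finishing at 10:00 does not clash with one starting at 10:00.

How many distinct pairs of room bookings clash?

2

Sorted by start: T1, T2, T3, T5, T4.
T2 starts after T1 ends; T1 is clear from here.
T3 starts after T2 ends; T2 is clear from here.
T5 starts before T3 ends → T3 and T5 overlap.
T4 starts exactly when T3 ends (back-to-back, no overlap).
T4 starts before T5 ends → T5 and T4 overlap.
Overlapping pairs: T3 & T5, T4 & T5 — 2 in total.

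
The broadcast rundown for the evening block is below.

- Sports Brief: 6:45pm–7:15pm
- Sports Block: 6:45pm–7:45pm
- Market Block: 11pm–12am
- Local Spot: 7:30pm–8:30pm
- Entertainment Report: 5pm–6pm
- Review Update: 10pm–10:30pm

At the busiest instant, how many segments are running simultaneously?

2

Sort all start/end points and keep a running count:
5pm start Entertainment Report → 1
6pm end Entertainment Report → 0
6:45pm start Sports Block → 1
6:45pm start Sports Brief → 2
7:15pm end Sports Brief → 1
7:30pm start Local Spot → 2
7:45pm end Sports Block → 1
8:30pm end Local Spot → 0
10pm start Review Update → 1
10:30pm end Review Update → 0
11pm start Market Block → 1
12am end Market Block → 0
Peak is 2, at 6:45pm (Sports Block, Sports Brief).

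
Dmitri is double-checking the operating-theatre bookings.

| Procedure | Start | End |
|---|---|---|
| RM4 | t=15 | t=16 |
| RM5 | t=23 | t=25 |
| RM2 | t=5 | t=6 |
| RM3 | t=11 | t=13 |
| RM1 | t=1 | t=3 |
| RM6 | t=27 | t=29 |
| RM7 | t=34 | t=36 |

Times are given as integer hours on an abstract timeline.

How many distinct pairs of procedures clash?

Sorted by start: RM1, RM2, RM3, RM4, RM5, RM6, RM7.
RM2 starts after RM1 ends, so RM1 has no further overlaps.
RM3 starts after RM2 ends, so RM2 has no further overlaps.
RM4 starts after RM3 ends, so RM3 has no further overlaps.
RM5 starts after RM4 ends, so RM4 has no further overlaps.
RM6 starts after RM5 ends, so RM5 has no further overlaps.
RM7 starts after RM6 ends.
No pair overlaps.

0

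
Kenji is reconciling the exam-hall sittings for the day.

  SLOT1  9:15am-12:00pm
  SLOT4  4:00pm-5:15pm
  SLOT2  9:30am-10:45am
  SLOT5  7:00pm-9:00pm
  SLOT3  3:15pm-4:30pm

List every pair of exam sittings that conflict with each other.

Sorted by start: SLOT1, SLOT2, SLOT3, SLOT4, SLOT5.
SLOT2 starts before SLOT1 ends → SLOT1 and SLOT2 overlap.
SLOT3 starts after SLOT1 ends — done with SLOT1.
SLOT3 starts after SLOT2 ends — done with SLOT2.
SLOT4 starts before SLOT3 ends → SLOT3 and SLOT4 overlap.
SLOT5 starts after SLOT3 ends.
SLOT5 starts after SLOT4 ends.

SLOT1 & SLOT2, SLOT3 & SLOT4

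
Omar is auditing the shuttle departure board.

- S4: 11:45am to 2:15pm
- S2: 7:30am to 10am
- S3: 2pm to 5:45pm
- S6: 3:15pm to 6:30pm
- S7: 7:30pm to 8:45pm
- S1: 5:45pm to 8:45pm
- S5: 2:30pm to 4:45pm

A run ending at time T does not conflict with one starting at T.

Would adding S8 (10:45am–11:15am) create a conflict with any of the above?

No — it doesn't clash with anything

S2: ends 10am at or before S8 starts 10:45am → clear.
S4: starts 11:45am at or after S8 ends 11:15am → clear.
S3: starts 2pm at or after S8 ends 11:15am → clear.
S5: starts 2:30pm at or after S8 ends 11:15am → clear.
S6: starts 3:15pm at or after S8 ends 11:15am → clear.
S1: starts 5:45pm at or after S8 ends 11:15am → clear.
S7: starts 7:30pm at or after S8 ends 11:15am → clear.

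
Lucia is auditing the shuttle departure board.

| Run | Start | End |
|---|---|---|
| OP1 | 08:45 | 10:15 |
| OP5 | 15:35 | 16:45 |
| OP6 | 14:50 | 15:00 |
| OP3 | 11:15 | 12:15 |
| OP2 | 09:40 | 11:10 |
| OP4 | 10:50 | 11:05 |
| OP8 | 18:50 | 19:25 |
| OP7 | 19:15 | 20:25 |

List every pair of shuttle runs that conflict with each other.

OP1 & OP2, OP2 & OP4, OP7 & OP8

Sorted by start: OP1, OP2, OP4, OP3, OP6, OP5, OP8, OP7.
OP2 starts before OP1 ends → OP1 and OP2 overlap.
OP4 starts after OP1 ends, so OP1 has no further overlaps.
OP4 starts before OP2 ends → OP2 and OP4 overlap.
OP3 starts after OP2 ends, so OP2 has no further overlaps.
OP3 starts after OP4 ends, so OP4 has no further overlaps.
OP6 starts after OP3 ends, so OP3 has no further overlaps.
OP5 starts after OP6 ends, so OP6 has no further overlaps.
OP8 starts after OP5 ends, so OP5 has no further overlaps.
OP7 starts before OP8 ends → OP8 and OP7 overlap.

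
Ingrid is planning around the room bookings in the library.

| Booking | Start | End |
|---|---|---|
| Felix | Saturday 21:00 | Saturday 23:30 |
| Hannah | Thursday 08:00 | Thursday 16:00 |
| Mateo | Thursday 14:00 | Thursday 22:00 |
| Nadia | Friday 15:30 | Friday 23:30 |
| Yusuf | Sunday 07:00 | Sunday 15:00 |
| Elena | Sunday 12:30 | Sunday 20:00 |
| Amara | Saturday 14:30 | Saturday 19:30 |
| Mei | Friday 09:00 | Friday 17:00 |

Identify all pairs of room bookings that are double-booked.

Sorted by start: Hannah, Mateo, Mei, Nadia, Amara, Felix, Yusuf, Elena.
Mateo starts before Hannah ends → Hannah and Mateo overlap.
Mei starts after Hannah ends — done with Hannah.
Mei starts after Mateo ends — done with Mateo.
Nadia starts before Mei ends → Mei and Nadia overlap.
Amara starts after Mei ends — done with Mei.
Amara starts after Nadia ends — done with Nadia.
Felix starts after Amara ends — done with Amara.
Yusuf starts after Felix ends — done with Felix.
Elena starts before Yusuf ends → Yusuf and Elena overlap.

Elena & Yusuf, Hannah & Mateo, Mei & Nadia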